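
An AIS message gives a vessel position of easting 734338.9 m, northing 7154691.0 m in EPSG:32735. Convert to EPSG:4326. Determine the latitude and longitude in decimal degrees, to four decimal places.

Zone 35S: λ₀ = 27°, k₀ = 0.9996, false easting 500000 m, false northing 10000000 m.
Meridian distance M = (N − FN)/k₀ = -2846447.6 m.
Inverse transverse Mercator on WGS84 gives φ = -25.70700012°, λ = 29.33540029°.

lat -25.7070°, lon 29.3354°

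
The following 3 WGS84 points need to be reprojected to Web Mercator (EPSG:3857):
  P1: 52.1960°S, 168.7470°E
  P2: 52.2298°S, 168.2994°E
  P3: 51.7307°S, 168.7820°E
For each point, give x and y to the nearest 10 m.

P1: x 18784830 m, y -6835640 m; P2: x 18735000 m, y -6841780 m; P3: x 18788730 m, y -6751580 m

Web Mercator: x = R·λ, y = R·ln tan(π/4+φ/2), R = 6378137 m.
P1 (-52.1960°, 168.7470°) → (18784830.113, -6835642.650) m.
P2 (-52.2298°, 168.2994°) → (18735003.509, -6841783.372) m.
P3 (-51.7307°, 168.7820°) → (18788726.295, -6751578.265) m.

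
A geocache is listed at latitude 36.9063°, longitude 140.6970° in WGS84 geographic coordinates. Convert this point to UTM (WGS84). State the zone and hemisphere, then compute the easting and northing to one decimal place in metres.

Zone 54N: E 473007.2 m, N 4084520.9 m

Longitude 140.6970° lies in the 6° band [138°, 144°), giving zone 54; latitude is north of the equator, so 54N.
Zone 54 central meridian λ₀ = 6×54 − 183 = 141°; Δλ = -0.3030°.
Transverse Mercator on WGS84 with k₀ = 0.9996 gives E = 473007.171 m, N = 4084520.868 m.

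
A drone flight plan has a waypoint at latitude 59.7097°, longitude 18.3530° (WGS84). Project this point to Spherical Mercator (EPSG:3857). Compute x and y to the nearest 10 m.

Web Mercator is spherical with R = a = 6378137 m.
x = R·λ = 6378137 × 0.320320278 = 2043046.615 m.
y = R·ln tan(π/4 + φ/2) = 6378137 × 1.306868678 = 8335387.470 m.

x 2043050 m, y 8335390 m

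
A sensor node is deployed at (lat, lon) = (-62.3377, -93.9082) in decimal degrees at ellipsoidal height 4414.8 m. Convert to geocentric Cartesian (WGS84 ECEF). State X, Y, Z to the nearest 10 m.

WGS84: a = 6378137 m, e² = 0.006694380; N(φ) = a/√(1−e²sin²φ) = 6394950.629 m.
X = (N+h)·cosφ·cosλ = -202495.280 m; Y = (N+h)·cosφ·sinλ = -2964056.458 m; Z = (N(1−e²)+h)·sinφ = -5629996.459 m.

X -202500 m, Y -2964060 m, Z -5630000 m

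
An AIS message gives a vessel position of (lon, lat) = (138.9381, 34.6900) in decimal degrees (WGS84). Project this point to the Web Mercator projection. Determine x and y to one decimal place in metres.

Web Mercator is spherical with R = a = 6378137 m.
x = R·λ = 6378137 × 2.424927301 = 15466518.544 m.
y = R·ln tan(π/4 + φ/2) = 6378137 × 0.646244002 = 4121832.777 m.

x 15466518.5 m, y 4121832.8 m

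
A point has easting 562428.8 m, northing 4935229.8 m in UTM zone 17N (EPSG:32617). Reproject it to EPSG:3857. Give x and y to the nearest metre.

Unproject from UTM 17N (λ₀ = -81°) → φ = 44.56770039°, λ = -80.21379994°.
Web Mercator (R = 6378137 m): x = -8929359.363 m, y = 5553719.582 m.

x -8929359 m, y 5553720 m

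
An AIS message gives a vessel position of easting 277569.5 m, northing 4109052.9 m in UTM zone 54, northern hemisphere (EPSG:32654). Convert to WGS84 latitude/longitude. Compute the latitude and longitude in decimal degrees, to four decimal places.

Zone 54N: λ₀ = 141°, k₀ = 0.9996, false easting 500000 m.
Meridian distance M = (N − FN)/k₀ = 4110697.2 m.
Inverse transverse Mercator on WGS84 gives φ = 37.10139954°, λ = 138.49699945°.

lat 37.1014°, lon 138.4970°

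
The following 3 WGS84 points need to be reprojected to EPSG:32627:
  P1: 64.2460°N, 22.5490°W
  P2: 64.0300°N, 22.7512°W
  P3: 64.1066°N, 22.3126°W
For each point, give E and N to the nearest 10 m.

UTM zone 27N: λ₀ = -21°, k₀ = 0.9996.
P1 (64.2460°, -22.5490°) → (424907.545, 7125341.403) m.
P2 (64.0300°, -22.7512°) → (414445.067, 7101532.715) m.
P3 (64.1066°, -22.3126°) → (436046.050, 7109552.045) m.

P1: E 424910 m, N 7125340 m; P2: E 414450 m, N 7101530 m; P3: E 436050 m, N 7109550 m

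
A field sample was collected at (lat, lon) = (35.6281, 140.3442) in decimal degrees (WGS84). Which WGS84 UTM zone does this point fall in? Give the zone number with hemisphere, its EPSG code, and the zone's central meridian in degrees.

UTM zone = ⌊(λ + 180)/6⌋ + 1; 140.3442° ∈ [138°, 144°) → zone 54.
Hemisphere: N (φ ≥ 0).
Central meridian λ₀ = 6×54 − 183 = 141°.
EPSG code: 32654.

Zone 54N (EPSG:32654), central meridian 141°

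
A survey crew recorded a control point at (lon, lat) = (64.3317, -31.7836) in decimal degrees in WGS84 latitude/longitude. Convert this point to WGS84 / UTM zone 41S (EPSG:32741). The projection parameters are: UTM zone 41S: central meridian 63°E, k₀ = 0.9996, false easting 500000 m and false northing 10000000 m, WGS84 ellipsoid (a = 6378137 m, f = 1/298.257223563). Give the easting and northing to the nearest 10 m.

Zone 41 central meridian λ₀ = 6×41 − 183 = 63°; Δλ = +1.3317°.
Transverse Mercator on WGS84 with k₀ = 0.9996 gives E = 626085.808 m, N = 6482778.339 m.

E 626090 m, N 6482780 m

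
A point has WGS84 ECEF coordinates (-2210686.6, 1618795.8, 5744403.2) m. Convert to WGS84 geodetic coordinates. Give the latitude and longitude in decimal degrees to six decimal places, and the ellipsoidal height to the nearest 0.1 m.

lat 64.648600°, lon 143.786200°, h 3717.3 m

λ = atan2(Y, X) = 143.78620035°; p = √(X²+Y²) = 2740006.4 m.
Bowring's method on WGS84 (a = 6378137 m, b = 6356752.314 m) gives φ = 64.64859988°, h = 3717.278 m.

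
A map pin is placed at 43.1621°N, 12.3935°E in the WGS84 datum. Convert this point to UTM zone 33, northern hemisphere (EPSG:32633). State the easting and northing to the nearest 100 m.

E 288100 m, N 4782100 m

Zone 33 central meridian λ₀ = 6×33 − 183 = 15°; Δλ = -2.6065°.
Transverse Mercator on WGS84 with k₀ = 0.9996 gives E = 288103.021 m, N = 4782114.225 m.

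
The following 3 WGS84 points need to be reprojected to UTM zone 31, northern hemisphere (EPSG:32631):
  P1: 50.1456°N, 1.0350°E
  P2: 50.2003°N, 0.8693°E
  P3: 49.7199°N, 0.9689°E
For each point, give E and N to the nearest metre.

P1: E 359605 m, N 5556668 m; P2: E 347941 m, N 5563074 m; P3: E 353598 m, N 5509469 m

UTM zone 31N: λ₀ = 3°, k₀ = 0.9996.
P1 (50.1456°, 1.0350°) → (359604.851, 5556667.873) m.
P2 (50.2003°, 0.8693°) → (347940.622, 5563074.049) m.
P3 (49.7199°, 0.9689°) → (353598.053, 5509468.696) m.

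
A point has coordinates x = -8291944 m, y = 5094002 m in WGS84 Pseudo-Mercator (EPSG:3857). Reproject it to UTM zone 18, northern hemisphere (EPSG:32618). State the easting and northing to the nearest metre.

Web Mercator inverse (R = 6378137 m) → φ = 41.55130308°, λ = -74.48780030°.
UTM 18N forward: E = 542715.920 m, N = 4600086.517 m.

E 542716 m, N 4600087 m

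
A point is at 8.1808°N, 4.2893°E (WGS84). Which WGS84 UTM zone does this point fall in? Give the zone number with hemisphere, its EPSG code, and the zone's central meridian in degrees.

UTM zone = ⌊(λ + 180)/6⌋ + 1; 4.2893° ∈ [0°, 6°) → zone 31.
Hemisphere: N (φ ≥ 0).
Central meridian λ₀ = 6×31 − 183 = 3°.
EPSG code: 32631.

Zone 31N (EPSG:32631), central meridian 3°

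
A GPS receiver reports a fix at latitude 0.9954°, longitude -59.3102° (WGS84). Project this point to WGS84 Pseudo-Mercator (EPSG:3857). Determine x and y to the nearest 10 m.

Web Mercator is spherical with R = a = 6378137 m.
x = R·λ = 6378137 × -1.035158270 = -6602381.263 m.
y = R·ln tan(π/4 + φ/2) = 6378137 × 0.017373881 = 110812.996 m.

x -6602380 m, y 110810 m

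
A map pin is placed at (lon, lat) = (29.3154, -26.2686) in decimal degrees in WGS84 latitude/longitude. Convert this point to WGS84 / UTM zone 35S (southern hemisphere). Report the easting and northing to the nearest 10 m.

Zone 35 central meridian λ₀ = 6×35 − 183 = 27°; Δλ = +2.3154°.
Transverse Mercator on WGS84 with k₀ = 0.9996 gives E = 731228.891 m, N = 7092501.320 m.

E 731230 m, N 7092500 m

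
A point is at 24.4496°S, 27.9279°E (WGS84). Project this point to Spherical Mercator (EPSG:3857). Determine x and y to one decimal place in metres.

Web Mercator is spherical with R = a = 6378137 m.
x = R·λ = 6378137 × 0.487433808 = 3108919.607 m.
y = R·ln tan(π/4 + φ/2) = 6378137 × -0.440299466 = -2808290.317 m.

x 3108919.6 m, y -2808290.3 m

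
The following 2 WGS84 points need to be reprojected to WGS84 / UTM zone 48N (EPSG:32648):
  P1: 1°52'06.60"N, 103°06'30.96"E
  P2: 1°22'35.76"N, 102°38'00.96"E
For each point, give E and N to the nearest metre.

UTM zone 48N: λ₀ = 105°, k₀ = 0.9996.
P1 (1.8685°, 103.1086°) → (289607.301, 206639.386) m.
P2 (1.3766°, 102.6336°) → (236679.126, 152286.648) m.

P1: E 289607 m, N 206639 m; P2: E 236679 m, N 152287 m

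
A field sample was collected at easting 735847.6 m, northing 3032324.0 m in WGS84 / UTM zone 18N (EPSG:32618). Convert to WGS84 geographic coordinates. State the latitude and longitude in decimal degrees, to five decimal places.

lat 27.39390°, lon -72.61490°

Zone 18N: λ₀ = -75°, k₀ = 0.9996, false easting 500000 m.
Meridian distance M = (N − FN)/k₀ = 3033537.4 m.
Inverse transverse Mercator on WGS84 gives φ = 27.39390016°, λ = -72.61490010°.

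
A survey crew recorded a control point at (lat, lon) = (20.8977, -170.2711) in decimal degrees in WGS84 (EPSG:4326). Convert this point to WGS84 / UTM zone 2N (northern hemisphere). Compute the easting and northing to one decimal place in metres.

E 575806.7 m, N 2310997.9 m

Zone 2 central meridian λ₀ = 6×2 − 183 = -171°; Δλ = +0.7289°.
Transverse Mercator on WGS84 with k₀ = 0.9996 gives E = 575806.743 m, N = 2310997.891 m.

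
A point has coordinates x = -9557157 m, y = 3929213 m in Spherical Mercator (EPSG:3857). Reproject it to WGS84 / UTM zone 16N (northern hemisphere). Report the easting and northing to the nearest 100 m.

Web Mercator inverse (R = 6378137 m) → φ = 33.25509715°, λ = -85.85340206°.
UTM 16N forward: E = 606803.973 m, N = 3680153.692 m.

E 606800 m, N 3680200 m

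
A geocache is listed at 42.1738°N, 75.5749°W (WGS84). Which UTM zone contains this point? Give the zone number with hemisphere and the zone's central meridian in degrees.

Zone 18N, central meridian -75°

UTM zone = ⌊(λ + 180)/6⌋ + 1; -75.5749° ∈ [-78°, -72°) → zone 18.
Hemisphere: N (φ ≥ 0).
Central meridian λ₀ = 6×18 − 183 = -75°.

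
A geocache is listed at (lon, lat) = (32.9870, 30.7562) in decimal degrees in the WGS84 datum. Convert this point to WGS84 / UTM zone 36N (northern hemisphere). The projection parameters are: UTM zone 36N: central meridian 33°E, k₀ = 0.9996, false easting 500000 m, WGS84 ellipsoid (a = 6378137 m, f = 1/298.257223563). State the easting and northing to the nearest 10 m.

E 498760 m, N 3402580 m

Zone 36 central meridian λ₀ = 6×36 − 183 = 33°; Δλ = -0.0130°.
Transverse Mercator on WGS84 with k₀ = 0.9996 gives E = 498755.795 m, N = 3402583.352 m.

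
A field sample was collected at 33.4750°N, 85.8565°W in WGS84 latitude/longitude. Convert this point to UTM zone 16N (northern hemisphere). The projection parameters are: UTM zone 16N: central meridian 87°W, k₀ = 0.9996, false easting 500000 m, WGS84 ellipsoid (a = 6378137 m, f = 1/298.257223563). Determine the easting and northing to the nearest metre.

E 606248 m, N 3704532 m

Zone 16 central meridian λ₀ = 6×16 − 183 = -87°; Δλ = +1.1435°.
Transverse Mercator on WGS84 with k₀ = 0.9996 gives E = 606247.732 m, N = 3704532.346 m.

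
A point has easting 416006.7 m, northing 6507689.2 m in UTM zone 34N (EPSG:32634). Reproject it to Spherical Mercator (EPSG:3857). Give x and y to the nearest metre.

Unproject from UTM 34N (λ₀ = 21°) → φ = 58.70120044°, λ = 19.55050082°.
Web Mercator (R = 6378137 m): x = 2176351.796 m, y = 8116083.197 m.

x 2176352 m, y 8116083 m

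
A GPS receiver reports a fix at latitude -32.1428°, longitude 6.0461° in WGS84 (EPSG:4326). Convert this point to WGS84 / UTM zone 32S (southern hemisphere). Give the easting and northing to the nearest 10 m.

E 221370 m, N 6439910 m

Zone 32 central meridian λ₀ = 6×32 − 183 = 9°; Δλ = -2.9539°.
Transverse Mercator on WGS84 with k₀ = 0.9996 gives E = 221367.700 m, N = 6439912.438 m.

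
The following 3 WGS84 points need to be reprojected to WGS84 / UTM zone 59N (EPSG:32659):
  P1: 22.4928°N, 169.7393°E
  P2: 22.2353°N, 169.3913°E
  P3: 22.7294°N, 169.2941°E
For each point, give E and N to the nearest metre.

P1: E 370316 m, N 2487921 m; P2: E 334208 m, N 2459753 m; P3: E 324812 m, N 2514573 m

UTM zone 59N: λ₀ = 171°, k₀ = 0.9996.
P1 (22.4928°, 169.7393°) → (370316.424, 2487920.540) m.
P2 (22.2353°, 169.3913°) → (334208.302, 2459752.645) m.
P3 (22.7294°, 169.2941°) → (324811.944, 2514572.808) m.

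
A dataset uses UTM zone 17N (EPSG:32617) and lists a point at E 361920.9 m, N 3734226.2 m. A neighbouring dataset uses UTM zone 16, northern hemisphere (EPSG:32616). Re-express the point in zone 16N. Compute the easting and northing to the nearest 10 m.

E 917870 m, N 3742370 m

UTM 17N → geographic: φ = 33.73909963°, λ = -82.49059993°.
UTM 16N (λ₀ = -87°) forward: E = 917868.517 m, N = 3742372.993 m.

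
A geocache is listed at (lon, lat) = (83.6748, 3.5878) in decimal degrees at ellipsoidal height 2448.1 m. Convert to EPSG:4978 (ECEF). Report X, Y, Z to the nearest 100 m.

WGS84: a = 6378137 m, e² = 0.006694380; N(φ) = a/√(1−e²sin²φ) = 6378220.604 m.
X = (N+h)·cosφ·cosλ = 701589.870 m; Y = (N+h)·cosφ·sinλ = 6329397.493 m; Z = (N(1−e²)+h)·sinφ = 396617.568 m.

X 701600 m, Y 6329400 m, Z 396600 m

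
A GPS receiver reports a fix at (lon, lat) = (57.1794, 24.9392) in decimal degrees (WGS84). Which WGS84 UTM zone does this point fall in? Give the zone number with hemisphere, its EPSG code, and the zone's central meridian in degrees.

UTM zone = ⌊(λ + 180)/6⌋ + 1; 57.1794° ∈ [54°, 60°) → zone 40.
Hemisphere: N (φ ≥ 0).
Central meridian λ₀ = 6×40 − 183 = 57°.
EPSG code: 32640.

Zone 40N (EPSG:32640), central meridian 57°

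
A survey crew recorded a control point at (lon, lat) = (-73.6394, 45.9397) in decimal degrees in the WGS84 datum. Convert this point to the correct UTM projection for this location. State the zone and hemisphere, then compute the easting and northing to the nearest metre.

Longitude -73.6394° lies in the 6° band [-78°, -72°), giving zone 18; latitude is north of the equator, so 18N.
Zone 18 central meridian λ₀ = 6×18 − 183 = -75°; Δλ = +1.3606°.
Transverse Mercator on WGS84 with k₀ = 0.9996 gives E = 605468.483 m, N = 5088247.765 m.

Zone 18N: E 605468 m, N 5088248 m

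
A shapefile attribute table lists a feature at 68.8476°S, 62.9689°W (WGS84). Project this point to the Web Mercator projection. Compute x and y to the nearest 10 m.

x -7009670 m, y -10703610 m

Web Mercator is spherical with R = a = 6378137 m.
x = R·λ = 6378137 × -1.099014631 = -7009665.884 m.
y = R·ln tan(π/4 + φ/2) = 6378137 × -1.678171835 = -10703609.875 m.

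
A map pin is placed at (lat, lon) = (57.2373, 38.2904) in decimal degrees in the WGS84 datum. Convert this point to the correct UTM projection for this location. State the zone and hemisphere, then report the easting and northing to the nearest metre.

Longitude 38.2904° lies in the 6° band [36°, 42°), giving zone 37; latitude is north of the equator, so 37N.
Zone 37 central meridian λ₀ = 6×37 − 183 = 39°; Δλ = -0.7096°.
Transverse Mercator on WGS84 with k₀ = 0.9996 gives E = 457168.502 m, N = 6344024.595 m.

Zone 37N: E 457169 m, N 6344025 m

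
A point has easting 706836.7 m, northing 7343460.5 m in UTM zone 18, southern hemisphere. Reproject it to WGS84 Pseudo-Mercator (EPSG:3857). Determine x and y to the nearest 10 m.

Unproject from UTM 18S (λ₀ = -75°) → φ = -24.00739990°, λ = -72.96660017°.
Web Mercator (R = 6378137 m): x = -8122604.776 m, y = -2754309.846 m.

x -8122600 m, y -2754310 m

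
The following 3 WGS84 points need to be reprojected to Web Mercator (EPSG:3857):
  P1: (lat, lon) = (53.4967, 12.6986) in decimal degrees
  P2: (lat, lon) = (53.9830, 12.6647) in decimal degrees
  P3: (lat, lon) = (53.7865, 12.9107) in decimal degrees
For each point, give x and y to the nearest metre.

P1: x 1413602 m, y 7075408 m; P2: x 1409828 m, y 7166937 m; P3: x 1437213 m, y 7129825 m

Web Mercator: x = R·λ, y = R·ln tan(π/4+φ/2), R = 6378137 m.
P1 (53.4967°, 12.6986°) → (1413601.686, 7075407.714) m.
P2 (53.9830°, 12.6647°) → (1409827.955, 7166937.355) m.
P3 (53.7865°, 12.9107°) → (1437212.550, 7129825.193) m.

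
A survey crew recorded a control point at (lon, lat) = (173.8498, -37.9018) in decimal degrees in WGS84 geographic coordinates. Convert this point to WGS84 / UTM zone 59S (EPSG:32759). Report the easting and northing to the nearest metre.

Zone 59 central meridian λ₀ = 6×59 − 183 = 171°; Δλ = +2.8498°.
Transverse Mercator on WGS84 with k₀ = 0.9996 gives E = 750563.675 m, N = 5801250.635 m.

E 750564 m, N 5801251 m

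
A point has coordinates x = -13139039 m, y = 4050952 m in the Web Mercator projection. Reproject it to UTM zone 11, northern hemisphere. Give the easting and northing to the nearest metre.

E 405064 m, N 3780908 m

Web Mercator inverse (R = 6378137 m) → φ = 34.16479878°, λ = -118.02999552°.
UTM 11N forward: E = 405064.321 m, N = 3780908.020 m.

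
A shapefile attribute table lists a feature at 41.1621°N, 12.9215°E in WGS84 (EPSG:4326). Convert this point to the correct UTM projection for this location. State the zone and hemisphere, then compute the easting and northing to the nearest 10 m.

Zone 33N: E 325620 m, N 4558830 m

Longitude 12.9215° lies in the 6° band [12°, 18°), giving zone 33; latitude is north of the equator, so 33N.
Zone 33 central meridian λ₀ = 6×33 − 183 = 15°; Δλ = -2.0785°.
Transverse Mercator on WGS84 with k₀ = 0.9996 gives E = 325618.751 m, N = 4558834.295 m.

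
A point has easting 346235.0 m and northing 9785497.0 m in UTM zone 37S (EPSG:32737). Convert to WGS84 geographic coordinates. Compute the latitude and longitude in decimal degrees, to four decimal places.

lat -1.9401°, lon 37.6175°

Zone 37S: λ₀ = 39°, k₀ = 0.9996, false easting 500000 m, false northing 10000000 m.
Meridian distance M = (N − FN)/k₀ = -214588.8 m.
Inverse transverse Mercator on WGS84 gives φ = -1.94010019°, λ = 37.61750026°.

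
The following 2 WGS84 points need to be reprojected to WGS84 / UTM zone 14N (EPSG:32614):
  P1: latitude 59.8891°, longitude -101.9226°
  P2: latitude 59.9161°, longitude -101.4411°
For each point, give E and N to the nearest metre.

UTM zone 14N: λ₀ = -99°, k₀ = 0.9996.
P1 (59.8891°, -101.9226°) → (336474.085, 6642669.636) m.
P2 (59.9161°, -101.4411°) → (363517.027, 6644583.861) m.

P1: E 336474 m, N 6642670 m; P2: E 363517 m, N 6644584 m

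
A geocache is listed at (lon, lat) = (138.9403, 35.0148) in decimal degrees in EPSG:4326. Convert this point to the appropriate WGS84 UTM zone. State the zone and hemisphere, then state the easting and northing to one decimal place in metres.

Zone 54N: E 312068.9 m, N 3876623.0 m

Longitude 138.9403° lies in the 6° band [138°, 144°), giving zone 54; latitude is north of the equator, so 54N.
Zone 54 central meridian λ₀ = 6×54 − 183 = 141°; Δλ = -2.0597°.
Transverse Mercator on WGS84 with k₀ = 0.9996 gives E = 312068.874 m, N = 3876623.037 m.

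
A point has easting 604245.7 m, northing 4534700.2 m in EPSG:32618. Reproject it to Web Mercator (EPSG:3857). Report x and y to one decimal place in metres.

Unproject from UTM 18N (λ₀ = -75°) → φ = 40.95680018°, λ = -73.76130018°.
Web Mercator (R = 6378137 m): x = -8211070.376 m, y = 5005971.787 m.

x -8211070.4 m, y 5005971.8 m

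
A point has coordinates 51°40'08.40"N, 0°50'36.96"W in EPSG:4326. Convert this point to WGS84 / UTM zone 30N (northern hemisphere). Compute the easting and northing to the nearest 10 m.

Zone 30 central meridian λ₀ = 6×30 − 183 = -3°; Δλ = +2.1564°.
Transverse Mercator on WGS84 with k₀ = 0.9996 gives E = 649119.284 m, N = 5726426.210 m.

E 649120 m, N 5726430 m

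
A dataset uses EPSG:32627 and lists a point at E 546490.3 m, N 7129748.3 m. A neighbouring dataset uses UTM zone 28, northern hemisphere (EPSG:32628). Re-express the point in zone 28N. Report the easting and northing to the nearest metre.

E 256267 m, N 7139064 m

UTM 27N → geographic: φ = 64.29060012°, λ = -20.03949908°.
UTM 28N (λ₀ = -15°) forward: E = 256266.636 m, N = 7139063.552 m.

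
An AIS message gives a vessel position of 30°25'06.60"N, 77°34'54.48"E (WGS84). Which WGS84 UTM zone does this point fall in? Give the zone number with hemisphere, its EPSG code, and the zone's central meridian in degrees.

UTM zone = ⌊(λ + 180)/6⌋ + 1; 77.5818° ∈ [72°, 78°) → zone 43.
Hemisphere: N (φ ≥ 0).
Central meridian λ₀ = 6×43 − 183 = 75°.
EPSG code: 32643.

Zone 43N (EPSG:32643), central meridian 75°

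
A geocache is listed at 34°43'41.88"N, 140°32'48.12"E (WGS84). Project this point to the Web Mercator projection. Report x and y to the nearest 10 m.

Web Mercator is spherical with R = a = 6378137 m.
x = R·λ = 6378137 × 2.453002668 = 15645587.077 m.
y = R·ln tan(π/4 + φ/2) = 6378137 × 0.647057162 = 4127019.226 m.

x 15645590 m, y 4127020 m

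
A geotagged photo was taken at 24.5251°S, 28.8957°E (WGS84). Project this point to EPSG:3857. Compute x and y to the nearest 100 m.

x 3216700 m, y -2817500 m

Web Mercator is spherical with R = a = 6378137 m.
x = R·λ = 6378137 × 0.504325105 = 3216654.610 m.
y = R·ln tan(π/4 + φ/2) = 6378137 × -0.441747430 = -2817525.630 m.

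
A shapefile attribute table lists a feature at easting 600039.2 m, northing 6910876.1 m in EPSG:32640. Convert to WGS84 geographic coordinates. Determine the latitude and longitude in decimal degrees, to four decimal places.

lat 62.3160°, lon 58.9302°

Zone 40N: λ₀ = 57°, k₀ = 0.9996, false easting 500000 m.
Meridian distance M = (N − FN)/k₀ = 6913641.6 m.
Inverse transverse Mercator on WGS84 gives φ = 62.31600044°, λ = 58.93019954°.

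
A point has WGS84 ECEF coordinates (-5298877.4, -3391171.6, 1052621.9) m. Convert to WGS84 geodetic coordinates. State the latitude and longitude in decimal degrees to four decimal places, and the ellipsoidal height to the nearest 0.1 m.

λ = atan2(Y, X) = -147.38160024°; p = √(X²+Y²) = 6291116.5 m.
Bowring's method on WGS84 (a = 6378137 m, b = 6356752.314 m) gives φ = 9.56149967°, h = 1018.558 m.

lat 9.5615°, lon -147.3816°, h 1018.6 m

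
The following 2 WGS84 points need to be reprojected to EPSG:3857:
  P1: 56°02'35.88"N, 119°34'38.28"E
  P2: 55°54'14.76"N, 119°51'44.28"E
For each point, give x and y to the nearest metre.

Web Mercator: x = R·λ, y = R·ln tan(π/4+φ/2), R = 6378137 m.
P1 (56.0433°, 119.5773°) → (13311284.146, 7567040.295) m.
P2 (55.9041°, 119.8623°) → (13343010.201, 7539348.317) m.

P1: x 13311284 m, y 7567040 m; P2: x 13343010 m, y 7539348 m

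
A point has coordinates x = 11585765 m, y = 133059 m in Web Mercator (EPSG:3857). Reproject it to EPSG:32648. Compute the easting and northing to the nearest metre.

E 397277 m, N 132123 m

Web Mercator inverse (R = 6378137 m) → φ = 1.19520264°, λ = 104.07669778°.
UTM 48N forward: E = 397277.311 m, N = 132123.261 m.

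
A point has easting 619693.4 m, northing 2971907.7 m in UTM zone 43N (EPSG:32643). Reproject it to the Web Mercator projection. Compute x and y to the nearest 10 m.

x 8483090 m, y 3106450 m

Unproject from UTM 43N (λ₀ = 75°) → φ = 26.86370034°, λ = 76.20489972°.
Web Mercator (R = 6378137 m): x = 8483090.633 m, y = 3106453.204 m.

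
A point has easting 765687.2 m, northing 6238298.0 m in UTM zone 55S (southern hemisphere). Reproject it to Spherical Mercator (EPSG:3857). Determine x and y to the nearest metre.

x 16684042 m, y -4023741 m

Unproject from UTM 55S (λ₀ = 147°) → φ = -33.96229987°, λ = 149.87529992°.
Web Mercator (R = 6378137 m): x = 16684042.069 m, y = -4023740.942 m.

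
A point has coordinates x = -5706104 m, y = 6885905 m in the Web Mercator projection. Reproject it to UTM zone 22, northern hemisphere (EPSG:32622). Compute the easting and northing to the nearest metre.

E 482420 m, N 5813558 m

Web Mercator inverse (R = 6378137 m) → φ = 52.47190035°, λ = -51.25880436°.
UTM 22N forward: E = 482420.382 m, N = 5813557.912 m.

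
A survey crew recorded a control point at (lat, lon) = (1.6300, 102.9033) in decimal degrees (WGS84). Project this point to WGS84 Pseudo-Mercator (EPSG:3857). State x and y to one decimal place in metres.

Web Mercator is spherical with R = a = 6378137 m.
x = R·λ = 6378137 × 1.796001396 = 11455142.957 m.
y = R·ln tan(π/4 + φ/2) = 6378137 × 0.028452705 = 181475.251 m.

x 11455143.0 m, y 181475.3 m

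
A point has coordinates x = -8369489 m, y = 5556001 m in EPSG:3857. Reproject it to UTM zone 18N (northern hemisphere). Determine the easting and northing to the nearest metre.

E 485361 m, N 4936567 m

Web Mercator inverse (R = 6378137 m) → φ = 44.58229916°, λ = -75.18439889°.
UTM 18N forward: E = 485361.339 m, N = 4936567.371 m.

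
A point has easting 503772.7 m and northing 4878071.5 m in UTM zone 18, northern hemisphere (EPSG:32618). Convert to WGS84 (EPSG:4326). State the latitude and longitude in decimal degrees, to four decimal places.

lat 44.0558°, lon -74.9529°

Zone 18N: λ₀ = -75°, k₀ = 0.9996, false easting 500000 m.
Meridian distance M = (N − FN)/k₀ = 4880023.5 m.
Inverse transverse Mercator on WGS84 gives φ = 44.05579971°, λ = -74.95289950°.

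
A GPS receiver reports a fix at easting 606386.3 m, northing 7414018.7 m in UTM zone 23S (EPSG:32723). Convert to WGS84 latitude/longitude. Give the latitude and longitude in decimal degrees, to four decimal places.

lat -23.3801°, lon -43.9590°

Zone 23S: λ₀ = -45°, k₀ = 0.9996, false easting 500000 m, false northing 10000000 m.
Meridian distance M = (N − FN)/k₀ = -2587016.1 m.
Inverse transverse Mercator on WGS84 gives φ = -23.38010013°, λ = -43.95899958°.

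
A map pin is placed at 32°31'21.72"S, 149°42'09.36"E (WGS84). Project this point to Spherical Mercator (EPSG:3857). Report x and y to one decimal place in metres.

Web Mercator is spherical with R = a = 6378137 m.
x = R·λ = 6378137 × 2.612803269 = 16664817.202 m.
y = R·ln tan(π/4 + φ/2) = 6378137 × -0.600821274 = -3832120.395 m.

x 16664817.2 m, y -3832120.4 m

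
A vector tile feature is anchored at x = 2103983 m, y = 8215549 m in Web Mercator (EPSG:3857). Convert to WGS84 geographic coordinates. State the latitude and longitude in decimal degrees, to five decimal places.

R = 6378137 m. λ = x/R = 18.90040086°.
φ = 2·arctan(exp(y/R)) − 90° = 2·arctan(3.62582) − 90° = 59.16229936°.

lat 59.16230°, lon 18.90040°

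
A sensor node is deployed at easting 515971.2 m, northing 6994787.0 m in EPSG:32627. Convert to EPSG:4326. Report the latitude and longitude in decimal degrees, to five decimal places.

lat 63.08220°, lon -20.68380°

Zone 27N: λ₀ = -21°, k₀ = 0.9996, false easting 500000 m.
Meridian distance M = (N − FN)/k₀ = 6997586.0 m.
Inverse transverse Mercator on WGS84 gives φ = 63.08219957°, λ = -20.68380078°.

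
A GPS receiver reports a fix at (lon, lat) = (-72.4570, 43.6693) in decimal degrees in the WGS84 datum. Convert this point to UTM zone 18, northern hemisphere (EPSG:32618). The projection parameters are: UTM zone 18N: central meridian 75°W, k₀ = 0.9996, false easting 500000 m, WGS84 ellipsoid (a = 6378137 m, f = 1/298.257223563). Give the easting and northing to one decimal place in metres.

E 705015.0 m, N 4838286.4 m

Zone 18 central meridian λ₀ = 6×18 − 183 = -75°; Δλ = +2.5430°.
Transverse Mercator on WGS84 with k₀ = 0.9996 gives E = 705015.016 m, N = 4838286.370 m.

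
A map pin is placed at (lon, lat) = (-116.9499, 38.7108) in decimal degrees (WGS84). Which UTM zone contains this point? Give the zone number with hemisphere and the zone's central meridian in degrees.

UTM zone = ⌊(λ + 180)/6⌋ + 1; -116.9499° ∈ [-120°, -114°) → zone 11.
Hemisphere: N (φ ≥ 0).
Central meridian λ₀ = 6×11 − 183 = -117°.

Zone 11N, central meridian -117°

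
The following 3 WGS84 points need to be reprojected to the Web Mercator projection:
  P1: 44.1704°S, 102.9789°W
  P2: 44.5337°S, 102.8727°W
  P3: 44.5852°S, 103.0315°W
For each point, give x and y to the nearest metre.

P1: x -11463559 m, y -5491850 m; P2: x -11451737 m, y -5548408 m; P3: x -11469414 m, y -5556454 m

Web Mercator: x = R·λ, y = R·ln tan(π/4+φ/2), R = 6378137 m.
P1 (-44.1704°, -102.9789°) → (-11463558.710, -5491849.954) m.
P2 (-44.5337°, -102.8727°) → (-11451736.581, -5548408.402) m.
P3 (-44.5852°, -103.0315°) → (-11469414.116, -5556454.396) m.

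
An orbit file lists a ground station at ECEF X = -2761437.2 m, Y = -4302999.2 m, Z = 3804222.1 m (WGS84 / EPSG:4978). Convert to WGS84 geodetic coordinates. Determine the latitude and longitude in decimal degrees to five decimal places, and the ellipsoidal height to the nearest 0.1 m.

lat 36.83550°, lon -122.69020°, h 2375.6 m

λ = atan2(Y, X) = -122.69020029°; p = √(X²+Y²) = 5112860.0 m.
Bowring's method on WGS84 (a = 6378137 m, b = 6356752.314 m) gives φ = 36.83549996°, h = 2375.635 m.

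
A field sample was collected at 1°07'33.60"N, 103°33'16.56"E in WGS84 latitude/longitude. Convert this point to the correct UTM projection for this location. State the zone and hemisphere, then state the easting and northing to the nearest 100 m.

Zone 48N: E 339200 m, N 124500 m

Longitude 103.5546° lies in the 6° band [102°, 108°), giving zone 48; latitude is north of the equator, so 48N.
Zone 48 central meridian λ₀ = 6×48 − 183 = 105°; Δλ = -1.4454°.
Transverse Mercator on WGS84 with k₀ = 0.9996 gives E = 339176.858 m, N = 124496.862 m.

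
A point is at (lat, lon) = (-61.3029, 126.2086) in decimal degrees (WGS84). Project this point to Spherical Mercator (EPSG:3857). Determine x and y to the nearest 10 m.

Web Mercator is spherical with R = a = 6378137 m.
x = R·λ = 6378137 × 2.202755614 = 14049477.086 m.
y = R·ln tan(π/4 + φ/2) = 6378137 × -1.363361692 = -8695707.652 m.

x 14049480 m, y -8695710 m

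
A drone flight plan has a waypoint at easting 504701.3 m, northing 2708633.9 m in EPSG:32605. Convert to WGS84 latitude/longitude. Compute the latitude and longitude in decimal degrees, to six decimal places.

Zone 5N: λ₀ = -153°, k₀ = 0.9996, false easting 500000 m.
Meridian distance M = (N − FN)/k₀ = 2709717.8 m.
Inverse transverse Mercator on WGS84 gives φ = 24.49140002°, λ = -152.95360001°.

lat 24.491400°, lon -152.953600°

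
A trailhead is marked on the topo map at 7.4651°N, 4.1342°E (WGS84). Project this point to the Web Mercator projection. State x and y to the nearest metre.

Web Mercator is spherical with R = a = 6378137 m.
x = R·λ = 6378137 × 0.072155402 = 460217.039 m.
y = R·ln tan(π/4 + φ/2) = 6378137 × 0.130660774 = 833372.315 m.

x 460217 m, y 833372 m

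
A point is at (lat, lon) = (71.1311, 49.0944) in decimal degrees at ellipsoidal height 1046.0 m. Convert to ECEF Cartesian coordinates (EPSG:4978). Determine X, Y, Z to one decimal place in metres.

WGS84: a = 6378137 m, e² = 0.006694380; N(φ) = a/√(1−e²sin²φ) = 6397339.331 m.
X = (N+h)·cosφ·cosλ = 1354983.391 m; Y = (N+h)·cosφ·sinλ = 1563926.716 m; Z = (N(1−e²)+h)·sinφ = 6014017.980 m.

X 1354983.4 m, Y 1563926.7 m, Z 6014018.0 m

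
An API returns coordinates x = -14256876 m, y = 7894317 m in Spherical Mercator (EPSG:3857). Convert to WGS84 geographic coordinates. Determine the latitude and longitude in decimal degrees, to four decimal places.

R = 6378137 m. λ = x/R = -128.07169615°.
φ = 2·arctan(exp(y/R)) − 90° = 2·arctan(3.44773) − 90° = 57.65080240°.

lat 57.6508°, lon -128.0717°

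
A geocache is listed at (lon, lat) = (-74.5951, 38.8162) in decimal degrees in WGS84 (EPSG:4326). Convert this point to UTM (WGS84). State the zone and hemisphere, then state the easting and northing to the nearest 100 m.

Longitude -74.5951° lies in the 6° band [-78°, -72°), giving zone 18; latitude is north of the equator, so 18N.
Zone 18 central meridian λ₀ = 6×18 − 183 = -75°; Δλ = +0.4049°.
Transverse Mercator on WGS84 with k₀ = 0.9996 gives E = 535151.592 m, N = 4296458.277 m.

Zone 18N: E 535200 m, N 4296500 m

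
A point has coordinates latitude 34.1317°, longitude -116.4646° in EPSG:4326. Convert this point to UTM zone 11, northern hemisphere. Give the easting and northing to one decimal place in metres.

Zone 11 central meridian λ₀ = 6×11 − 183 = -117°; Δλ = +0.5354°.
Transverse Mercator on WGS84 with k₀ = 0.9996 gives E = 549366.863 m, N = 3776888.191 m.

E 549366.9 m, N 3776888.2 m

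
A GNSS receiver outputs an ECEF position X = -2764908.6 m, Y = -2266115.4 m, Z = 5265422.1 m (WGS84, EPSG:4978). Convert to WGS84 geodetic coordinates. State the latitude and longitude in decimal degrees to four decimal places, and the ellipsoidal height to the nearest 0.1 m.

lat 56.0044°, lon -140.6620°, h 851.5 m

λ = atan2(Y, X) = -140.66199963°; p = √(X²+Y²) = 3574912.4 m.
Bowring's method on WGS84 (a = 6378137 m, b = 6356752.314 m) gives φ = 56.00440006°, h = 851.455 m.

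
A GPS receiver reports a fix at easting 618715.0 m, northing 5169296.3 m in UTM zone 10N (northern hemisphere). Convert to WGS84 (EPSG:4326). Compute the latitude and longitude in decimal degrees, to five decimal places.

lat 46.66670°, lon -121.44810°

Zone 10N: λ₀ = -123°, k₀ = 0.9996, false easting 500000 m.
Meridian distance M = (N − FN)/k₀ = 5171364.8 m.
Inverse transverse Mercator on WGS84 gives φ = 46.66669960°, λ = -121.44809944°.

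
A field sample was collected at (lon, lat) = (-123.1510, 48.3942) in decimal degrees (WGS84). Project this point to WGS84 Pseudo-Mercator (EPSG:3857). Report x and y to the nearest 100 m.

Web Mercator is spherical with R = a = 6378137 m.
x = R·λ = 6378137 × -2.149390427 = -13709106.611 m.
y = R·ln tan(π/4 + φ/2) = 6378137 × 0.967788561 = 6172688.030 m.

x -13709100 m, y 6172700 m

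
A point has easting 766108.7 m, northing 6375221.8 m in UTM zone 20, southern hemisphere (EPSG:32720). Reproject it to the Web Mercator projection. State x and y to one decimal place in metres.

x -6697036.2 m, y -3859348.6 m

Unproject from UTM 20S (λ₀ = -63°) → φ = -32.72870042°, λ = -60.16049974°.
Web Mercator (R = 6378137 m): x = -6697036.197 m, y = -3859348.600 m.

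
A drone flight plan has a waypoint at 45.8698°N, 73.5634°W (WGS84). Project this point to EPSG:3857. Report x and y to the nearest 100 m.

x -8189000 m, y 5759500 m

Web Mercator is spherical with R = a = 6378137 m.
x = R·λ = 6378137 × -1.283923539 = -8189040.229 m.
y = R·ln tan(π/4 + φ/2) = 6378137 × 0.903008053 = 5759509.072 m.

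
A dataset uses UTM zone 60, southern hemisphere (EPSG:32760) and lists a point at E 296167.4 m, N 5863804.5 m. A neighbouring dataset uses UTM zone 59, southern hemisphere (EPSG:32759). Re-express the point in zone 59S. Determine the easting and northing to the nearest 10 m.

E 827640 m, N 5859870 m

UTM 60S → geographic: φ = -37.35010027°, λ = 174.69870006°.
UTM 59S (λ₀ = 171°) forward: E = 827641.338 m, N = 5859867.729 m.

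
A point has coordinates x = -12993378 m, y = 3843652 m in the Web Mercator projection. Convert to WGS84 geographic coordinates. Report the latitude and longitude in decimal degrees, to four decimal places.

R = 6378137 m. λ = x/R = -116.72150050°.
φ = 2·arctan(exp(y/R)) − 90° = 2·arctan(1.82692) − 90° = 32.61000253°.

lat 32.6100°, lon -116.7215°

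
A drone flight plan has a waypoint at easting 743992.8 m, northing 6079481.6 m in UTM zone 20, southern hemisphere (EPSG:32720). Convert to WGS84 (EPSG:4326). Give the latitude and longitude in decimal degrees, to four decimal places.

lat -35.3982°, lon -60.3134°

Zone 20S: λ₀ = -63°, k₀ = 0.9996, false easting 500000 m, false northing 10000000 m.
Meridian distance M = (N − FN)/k₀ = -3922087.2 m.
Inverse transverse Mercator on WGS84 gives φ = -35.39820006°, λ = -60.31339970°.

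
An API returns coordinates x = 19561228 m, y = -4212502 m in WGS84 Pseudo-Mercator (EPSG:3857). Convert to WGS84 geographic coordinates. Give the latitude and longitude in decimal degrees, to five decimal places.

lat -35.35700°, lon 175.72150°

R = 6378137 m. λ = x/R = 175.72150089°.
φ = 2·arctan(exp(y/R)) − 90° = 2·arctan(0.51661) − 90° = -35.35699652°.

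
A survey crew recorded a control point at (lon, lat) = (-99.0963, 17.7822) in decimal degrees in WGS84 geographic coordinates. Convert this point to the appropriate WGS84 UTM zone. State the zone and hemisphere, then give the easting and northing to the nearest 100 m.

Longitude -99.0963° lies in the 6° band [-102°, -96°), giving zone 14; latitude is north of the equator, so 14N.
Zone 14 central meridian λ₀ = 6×14 − 183 = -99°; Δλ = -0.0963°.
Transverse Mercator on WGS84 with k₀ = 0.9996 gives E = 489792.984 m, N = 1966091.885 m.

Zone 14N: E 489800 m, N 1966100 m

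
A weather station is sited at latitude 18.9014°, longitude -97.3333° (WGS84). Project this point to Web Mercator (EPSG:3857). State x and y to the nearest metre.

Web Mercator is spherical with R = a = 6378137 m.
x = R·λ = 6378137 × -1.698786557 = -10835093.393 m.
y = R·ln tan(π/4 + φ/2) = 6378137 × 0.336043392 = 2143330.795 m.

x -10835093 m, y 2143331 m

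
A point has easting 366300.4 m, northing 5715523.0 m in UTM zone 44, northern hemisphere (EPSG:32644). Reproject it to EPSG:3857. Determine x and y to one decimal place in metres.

Unproject from UTM 44N (λ₀ = 81°) → φ = 51.57490022°, λ = 79.07059961°.
Web Mercator (R = 6378137 m): x = 8802098.885 m, y = 6723623.934 m.

x 8802098.9 m, y 6723623.9 m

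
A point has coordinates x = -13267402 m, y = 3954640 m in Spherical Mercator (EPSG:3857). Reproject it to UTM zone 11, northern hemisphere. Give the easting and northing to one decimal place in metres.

E 297076.5 m, N 3702852.2 m

Web Mercator inverse (R = 6378137 m) → φ = 33.44589701°, λ = -119.18309997°.
UTM 11N forward: E = 297076.462 m, N = 3702852.226 m.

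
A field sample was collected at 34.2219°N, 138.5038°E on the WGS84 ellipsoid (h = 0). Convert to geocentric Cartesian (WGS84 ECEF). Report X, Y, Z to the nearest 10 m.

WGS84: a = 6378137 m, e² = 0.006694380; N(φ) = a/√(1−e²sin²φ) = 6384900.233 m.
X = (N+h)·cosφ·cosλ = -3954309.889 m; Y = (N+h)·cosφ·sinλ = 3498010.350 m; Z = (N(1−e²)+h)·sinφ = 3566825.892 m.

X -3954310 m, Y 3498010 m, Z 3566830 m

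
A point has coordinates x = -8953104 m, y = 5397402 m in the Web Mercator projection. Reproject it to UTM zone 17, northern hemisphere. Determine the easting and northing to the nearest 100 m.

Web Mercator inverse (R = 6378137 m) → φ = 43.55869971°, λ = -80.42710164°.
UTM 17N forward: E = 546270.729 m, N = 4823019.901 m.

E 546300 m, N 4823000 m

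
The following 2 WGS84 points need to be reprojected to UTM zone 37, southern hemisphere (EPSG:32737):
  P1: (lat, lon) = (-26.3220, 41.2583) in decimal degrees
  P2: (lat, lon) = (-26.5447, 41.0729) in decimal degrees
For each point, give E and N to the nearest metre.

UTM zone 37S: λ₀ = 39°, k₀ = 0.9996.
P1 (-26.3220°, 41.2583°) → (725421.366, 7086685.370) m.
P2 (-26.5447°, 41.0729°) → (706512.203, 7062321.851) m.

P1: E 725421 m, N 7086685 m; P2: E 706512 m, N 7062322 m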